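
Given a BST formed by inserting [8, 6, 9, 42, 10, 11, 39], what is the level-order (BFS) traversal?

Tree insertion order: [8, 6, 9, 42, 10, 11, 39]
Tree (level-order array): [8, 6, 9, None, None, None, 42, 10, None, None, 11, None, 39]
BFS from the root, enqueuing left then right child of each popped node:
  queue [8] -> pop 8, enqueue [6, 9], visited so far: [8]
  queue [6, 9] -> pop 6, enqueue [none], visited so far: [8, 6]
  queue [9] -> pop 9, enqueue [42], visited so far: [8, 6, 9]
  queue [42] -> pop 42, enqueue [10], visited so far: [8, 6, 9, 42]
  queue [10] -> pop 10, enqueue [11], visited so far: [8, 6, 9, 42, 10]
  queue [11] -> pop 11, enqueue [39], visited so far: [8, 6, 9, 42, 10, 11]
  queue [39] -> pop 39, enqueue [none], visited so far: [8, 6, 9, 42, 10, 11, 39]
Result: [8, 6, 9, 42, 10, 11, 39]


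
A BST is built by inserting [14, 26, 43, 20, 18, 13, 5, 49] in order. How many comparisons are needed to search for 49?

Search path for 49: 14 -> 26 -> 43 -> 49
Found: True
Comparisons: 4


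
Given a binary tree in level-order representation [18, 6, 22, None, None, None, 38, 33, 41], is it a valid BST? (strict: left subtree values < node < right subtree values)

Level-order array: [18, 6, 22, None, None, None, 38, 33, 41]
Validate using subtree bounds (lo, hi): at each node, require lo < value < hi,
then recurse left with hi=value and right with lo=value.
Preorder trace (stopping at first violation):
  at node 18 with bounds (-inf, +inf): OK
  at node 6 with bounds (-inf, 18): OK
  at node 22 with bounds (18, +inf): OK
  at node 38 with bounds (22, +inf): OK
  at node 33 with bounds (22, 38): OK
  at node 41 with bounds (38, +inf): OK
No violation found at any node.
Result: Valid BST


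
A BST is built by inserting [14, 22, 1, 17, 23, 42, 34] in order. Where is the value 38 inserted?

Starting tree (level order): [14, 1, 22, None, None, 17, 23, None, None, None, 42, 34]
Insertion path: 14 -> 22 -> 23 -> 42 -> 34
Result: insert 38 as right child of 34
Final tree (level order): [14, 1, 22, None, None, 17, 23, None, None, None, 42, 34, None, None, 38]


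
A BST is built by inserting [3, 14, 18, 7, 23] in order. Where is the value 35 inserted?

Starting tree (level order): [3, None, 14, 7, 18, None, None, None, 23]
Insertion path: 3 -> 14 -> 18 -> 23
Result: insert 35 as right child of 23
Final tree (level order): [3, None, 14, 7, 18, None, None, None, 23, None, 35]


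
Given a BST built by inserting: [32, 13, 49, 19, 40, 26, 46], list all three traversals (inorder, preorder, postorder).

Tree insertion order: [32, 13, 49, 19, 40, 26, 46]
Tree (level-order array): [32, 13, 49, None, 19, 40, None, None, 26, None, 46]
Inorder (L, root, R): [13, 19, 26, 32, 40, 46, 49]
Preorder (root, L, R): [32, 13, 19, 26, 49, 40, 46]
Postorder (L, R, root): [26, 19, 13, 46, 40, 49, 32]


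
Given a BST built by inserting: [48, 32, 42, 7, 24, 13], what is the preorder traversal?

Tree insertion order: [48, 32, 42, 7, 24, 13]
Tree (level-order array): [48, 32, None, 7, 42, None, 24, None, None, 13]
Preorder traversal: [48, 32, 7, 24, 13, 42]


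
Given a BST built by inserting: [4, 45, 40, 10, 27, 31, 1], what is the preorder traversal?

Tree insertion order: [4, 45, 40, 10, 27, 31, 1]
Tree (level-order array): [4, 1, 45, None, None, 40, None, 10, None, None, 27, None, 31]
Preorder traversal: [4, 1, 45, 40, 10, 27, 31]


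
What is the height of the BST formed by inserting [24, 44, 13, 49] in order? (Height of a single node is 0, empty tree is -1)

Insertion order: [24, 44, 13, 49]
Tree (level-order array): [24, 13, 44, None, None, None, 49]
Compute height bottom-up (empty subtree = -1):
  height(13) = 1 + max(-1, -1) = 0
  height(49) = 1 + max(-1, -1) = 0
  height(44) = 1 + max(-1, 0) = 1
  height(24) = 1 + max(0, 1) = 2
Height = 2


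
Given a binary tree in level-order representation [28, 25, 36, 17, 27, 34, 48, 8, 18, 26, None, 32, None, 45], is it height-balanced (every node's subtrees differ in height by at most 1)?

Tree (level-order array): [28, 25, 36, 17, 27, 34, 48, 8, 18, 26, None, 32, None, 45]
Definition: a tree is height-balanced if, at every node, |h(left) - h(right)| <= 1 (empty subtree has height -1).
Bottom-up per-node check:
  node 8: h_left=-1, h_right=-1, diff=0 [OK], height=0
  node 18: h_left=-1, h_right=-1, diff=0 [OK], height=0
  node 17: h_left=0, h_right=0, diff=0 [OK], height=1
  node 26: h_left=-1, h_right=-1, diff=0 [OK], height=0
  node 27: h_left=0, h_right=-1, diff=1 [OK], height=1
  node 25: h_left=1, h_right=1, diff=0 [OK], height=2
  node 32: h_left=-1, h_right=-1, diff=0 [OK], height=0
  node 34: h_left=0, h_right=-1, diff=1 [OK], height=1
  node 45: h_left=-1, h_right=-1, diff=0 [OK], height=0
  node 48: h_left=0, h_right=-1, diff=1 [OK], height=1
  node 36: h_left=1, h_right=1, diff=0 [OK], height=2
  node 28: h_left=2, h_right=2, diff=0 [OK], height=3
All nodes satisfy the balance condition.
Result: Balanced


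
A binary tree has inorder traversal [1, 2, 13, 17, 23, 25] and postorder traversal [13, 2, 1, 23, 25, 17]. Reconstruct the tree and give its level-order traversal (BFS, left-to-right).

Inorder:   [1, 2, 13, 17, 23, 25]
Postorder: [13, 2, 1, 23, 25, 17]
Algorithm: postorder visits root last, so walk postorder right-to-left;
each value is the root of the current inorder slice — split it at that
value, recurse on the right subtree first, then the left.
Recursive splits:
  root=17; inorder splits into left=[1, 2, 13], right=[23, 25]
  root=25; inorder splits into left=[23], right=[]
  root=23; inorder splits into left=[], right=[]
  root=1; inorder splits into left=[], right=[2, 13]
  root=2; inorder splits into left=[], right=[13]
  root=13; inorder splits into left=[], right=[]
Reconstructed level-order: [17, 1, 25, 2, 23, 13]


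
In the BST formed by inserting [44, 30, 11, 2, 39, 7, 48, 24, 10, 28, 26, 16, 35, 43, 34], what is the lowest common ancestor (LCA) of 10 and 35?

Tree insertion order: [44, 30, 11, 2, 39, 7, 48, 24, 10, 28, 26, 16, 35, 43, 34]
Tree (level-order array): [44, 30, 48, 11, 39, None, None, 2, 24, 35, 43, None, 7, 16, 28, 34, None, None, None, None, 10, None, None, 26]
In a BST, the LCA of p=10, q=35 is the first node v on the
root-to-leaf path with p <= v <= q (go left if both < v, right if both > v).
Walk from root:
  at 44: both 10 and 35 < 44, go left
  at 30: 10 <= 30 <= 35, this is the LCA
LCA = 30


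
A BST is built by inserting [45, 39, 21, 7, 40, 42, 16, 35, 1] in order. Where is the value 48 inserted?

Starting tree (level order): [45, 39, None, 21, 40, 7, 35, None, 42, 1, 16]
Insertion path: 45
Result: insert 48 as right child of 45
Final tree (level order): [45, 39, 48, 21, 40, None, None, 7, 35, None, 42, 1, 16]


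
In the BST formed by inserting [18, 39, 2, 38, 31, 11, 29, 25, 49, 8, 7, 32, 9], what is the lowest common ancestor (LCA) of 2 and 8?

Tree insertion order: [18, 39, 2, 38, 31, 11, 29, 25, 49, 8, 7, 32, 9]
Tree (level-order array): [18, 2, 39, None, 11, 38, 49, 8, None, 31, None, None, None, 7, 9, 29, 32, None, None, None, None, 25]
In a BST, the LCA of p=2, q=8 is the first node v on the
root-to-leaf path with p <= v <= q (go left if both < v, right if both > v).
Walk from root:
  at 18: both 2 and 8 < 18, go left
  at 2: 2 <= 2 <= 8, this is the LCA
LCA = 2


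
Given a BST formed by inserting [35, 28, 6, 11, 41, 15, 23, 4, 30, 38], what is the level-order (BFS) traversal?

Tree insertion order: [35, 28, 6, 11, 41, 15, 23, 4, 30, 38]
Tree (level-order array): [35, 28, 41, 6, 30, 38, None, 4, 11, None, None, None, None, None, None, None, 15, None, 23]
BFS from the root, enqueuing left then right child of each popped node:
  queue [35] -> pop 35, enqueue [28, 41], visited so far: [35]
  queue [28, 41] -> pop 28, enqueue [6, 30], visited so far: [35, 28]
  queue [41, 6, 30] -> pop 41, enqueue [38], visited so far: [35, 28, 41]
  queue [6, 30, 38] -> pop 6, enqueue [4, 11], visited so far: [35, 28, 41, 6]
  queue [30, 38, 4, 11] -> pop 30, enqueue [none], visited so far: [35, 28, 41, 6, 30]
  queue [38, 4, 11] -> pop 38, enqueue [none], visited so far: [35, 28, 41, 6, 30, 38]
  queue [4, 11] -> pop 4, enqueue [none], visited so far: [35, 28, 41, 6, 30, 38, 4]
  queue [11] -> pop 11, enqueue [15], visited so far: [35, 28, 41, 6, 30, 38, 4, 11]
  queue [15] -> pop 15, enqueue [23], visited so far: [35, 28, 41, 6, 30, 38, 4, 11, 15]
  queue [23] -> pop 23, enqueue [none], visited so far: [35, 28, 41, 6, 30, 38, 4, 11, 15, 23]
Result: [35, 28, 41, 6, 30, 38, 4, 11, 15, 23]


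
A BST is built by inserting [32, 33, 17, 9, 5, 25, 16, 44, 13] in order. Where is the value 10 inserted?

Starting tree (level order): [32, 17, 33, 9, 25, None, 44, 5, 16, None, None, None, None, None, None, 13]
Insertion path: 32 -> 17 -> 9 -> 16 -> 13
Result: insert 10 as left child of 13
Final tree (level order): [32, 17, 33, 9, 25, None, 44, 5, 16, None, None, None, None, None, None, 13, None, 10]


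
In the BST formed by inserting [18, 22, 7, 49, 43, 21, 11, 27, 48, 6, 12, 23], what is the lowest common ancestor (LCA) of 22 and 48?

Tree insertion order: [18, 22, 7, 49, 43, 21, 11, 27, 48, 6, 12, 23]
Tree (level-order array): [18, 7, 22, 6, 11, 21, 49, None, None, None, 12, None, None, 43, None, None, None, 27, 48, 23]
In a BST, the LCA of p=22, q=48 is the first node v on the
root-to-leaf path with p <= v <= q (go left if both < v, right if both > v).
Walk from root:
  at 18: both 22 and 48 > 18, go right
  at 22: 22 <= 22 <= 48, this is the LCA
LCA = 22


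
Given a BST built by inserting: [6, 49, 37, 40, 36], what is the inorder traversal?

Tree insertion order: [6, 49, 37, 40, 36]
Tree (level-order array): [6, None, 49, 37, None, 36, 40]
Inorder traversal: [6, 36, 37, 40, 49]


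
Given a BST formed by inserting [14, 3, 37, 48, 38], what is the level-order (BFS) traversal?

Tree insertion order: [14, 3, 37, 48, 38]
Tree (level-order array): [14, 3, 37, None, None, None, 48, 38]
BFS from the root, enqueuing left then right child of each popped node:
  queue [14] -> pop 14, enqueue [3, 37], visited so far: [14]
  queue [3, 37] -> pop 3, enqueue [none], visited so far: [14, 3]
  queue [37] -> pop 37, enqueue [48], visited so far: [14, 3, 37]
  queue [48] -> pop 48, enqueue [38], visited so far: [14, 3, 37, 48]
  queue [38] -> pop 38, enqueue [none], visited so far: [14, 3, 37, 48, 38]
Result: [14, 3, 37, 48, 38]


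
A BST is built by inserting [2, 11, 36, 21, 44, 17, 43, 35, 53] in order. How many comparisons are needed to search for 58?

Search path for 58: 2 -> 11 -> 36 -> 44 -> 53
Found: False
Comparisons: 5


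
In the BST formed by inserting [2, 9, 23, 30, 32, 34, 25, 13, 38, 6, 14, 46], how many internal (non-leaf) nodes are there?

Tree built from: [2, 9, 23, 30, 32, 34, 25, 13, 38, 6, 14, 46]
Tree (level-order array): [2, None, 9, 6, 23, None, None, 13, 30, None, 14, 25, 32, None, None, None, None, None, 34, None, 38, None, 46]
Rule: An internal node has at least one child.
Per-node child counts:
  node 2: 1 child(ren)
  node 9: 2 child(ren)
  node 6: 0 child(ren)
  node 23: 2 child(ren)
  node 13: 1 child(ren)
  node 14: 0 child(ren)
  node 30: 2 child(ren)
  node 25: 0 child(ren)
  node 32: 1 child(ren)
  node 34: 1 child(ren)
  node 38: 1 child(ren)
  node 46: 0 child(ren)
Matching nodes: [2, 9, 23, 13, 30, 32, 34, 38]
Count of internal (non-leaf) nodes: 8


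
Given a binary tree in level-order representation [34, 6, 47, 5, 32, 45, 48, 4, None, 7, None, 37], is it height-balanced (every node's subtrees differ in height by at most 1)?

Tree (level-order array): [34, 6, 47, 5, 32, 45, 48, 4, None, 7, None, 37]
Definition: a tree is height-balanced if, at every node, |h(left) - h(right)| <= 1 (empty subtree has height -1).
Bottom-up per-node check:
  node 4: h_left=-1, h_right=-1, diff=0 [OK], height=0
  node 5: h_left=0, h_right=-1, diff=1 [OK], height=1
  node 7: h_left=-1, h_right=-1, diff=0 [OK], height=0
  node 32: h_left=0, h_right=-1, diff=1 [OK], height=1
  node 6: h_left=1, h_right=1, diff=0 [OK], height=2
  node 37: h_left=-1, h_right=-1, diff=0 [OK], height=0
  node 45: h_left=0, h_right=-1, diff=1 [OK], height=1
  node 48: h_left=-1, h_right=-1, diff=0 [OK], height=0
  node 47: h_left=1, h_right=0, diff=1 [OK], height=2
  node 34: h_left=2, h_right=2, diff=0 [OK], height=3
All nodes satisfy the balance condition.
Result: Balanced


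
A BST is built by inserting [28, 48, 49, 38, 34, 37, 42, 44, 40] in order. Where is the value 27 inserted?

Starting tree (level order): [28, None, 48, 38, 49, 34, 42, None, None, None, 37, 40, 44]
Insertion path: 28
Result: insert 27 as left child of 28
Final tree (level order): [28, 27, 48, None, None, 38, 49, 34, 42, None, None, None, 37, 40, 44]


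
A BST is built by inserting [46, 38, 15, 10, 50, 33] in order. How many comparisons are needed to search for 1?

Search path for 1: 46 -> 38 -> 15 -> 10
Found: False
Comparisons: 4


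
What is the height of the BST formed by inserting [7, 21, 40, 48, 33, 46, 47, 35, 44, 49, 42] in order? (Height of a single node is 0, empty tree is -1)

Insertion order: [7, 21, 40, 48, 33, 46, 47, 35, 44, 49, 42]
Tree (level-order array): [7, None, 21, None, 40, 33, 48, None, 35, 46, 49, None, None, 44, 47, None, None, 42]
Compute height bottom-up (empty subtree = -1):
  height(35) = 1 + max(-1, -1) = 0
  height(33) = 1 + max(-1, 0) = 1
  height(42) = 1 + max(-1, -1) = 0
  height(44) = 1 + max(0, -1) = 1
  height(47) = 1 + max(-1, -1) = 0
  height(46) = 1 + max(1, 0) = 2
  height(49) = 1 + max(-1, -1) = 0
  height(48) = 1 + max(2, 0) = 3
  height(40) = 1 + max(1, 3) = 4
  height(21) = 1 + max(-1, 4) = 5
  height(7) = 1 + max(-1, 5) = 6
Height = 6


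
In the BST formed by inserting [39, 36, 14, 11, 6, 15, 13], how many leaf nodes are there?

Tree built from: [39, 36, 14, 11, 6, 15, 13]
Tree (level-order array): [39, 36, None, 14, None, 11, 15, 6, 13]
Rule: A leaf has 0 children.
Per-node child counts:
  node 39: 1 child(ren)
  node 36: 1 child(ren)
  node 14: 2 child(ren)
  node 11: 2 child(ren)
  node 6: 0 child(ren)
  node 13: 0 child(ren)
  node 15: 0 child(ren)
Matching nodes: [6, 13, 15]
Count of leaf nodes: 3


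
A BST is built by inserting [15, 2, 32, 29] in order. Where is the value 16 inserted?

Starting tree (level order): [15, 2, 32, None, None, 29]
Insertion path: 15 -> 32 -> 29
Result: insert 16 as left child of 29
Final tree (level order): [15, 2, 32, None, None, 29, None, 16]


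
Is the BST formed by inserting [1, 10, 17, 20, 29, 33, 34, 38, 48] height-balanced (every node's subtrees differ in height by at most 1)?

Tree (level-order array): [1, None, 10, None, 17, None, 20, None, 29, None, 33, None, 34, None, 38, None, 48]
Definition: a tree is height-balanced if, at every node, |h(left) - h(right)| <= 1 (empty subtree has height -1).
Bottom-up per-node check:
  node 48: h_left=-1, h_right=-1, diff=0 [OK], height=0
  node 38: h_left=-1, h_right=0, diff=1 [OK], height=1
  node 34: h_left=-1, h_right=1, diff=2 [FAIL (|-1-1|=2 > 1)], height=2
  node 33: h_left=-1, h_right=2, diff=3 [FAIL (|-1-2|=3 > 1)], height=3
  node 29: h_left=-1, h_right=3, diff=4 [FAIL (|-1-3|=4 > 1)], height=4
  node 20: h_left=-1, h_right=4, diff=5 [FAIL (|-1-4|=5 > 1)], height=5
  node 17: h_left=-1, h_right=5, diff=6 [FAIL (|-1-5|=6 > 1)], height=6
  node 10: h_left=-1, h_right=6, diff=7 [FAIL (|-1-6|=7 > 1)], height=7
  node 1: h_left=-1, h_right=7, diff=8 [FAIL (|-1-7|=8 > 1)], height=8
Node 34 violates the condition: |-1 - 1| = 2 > 1.
Result: Not balanced


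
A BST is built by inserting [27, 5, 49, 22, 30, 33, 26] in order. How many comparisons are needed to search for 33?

Search path for 33: 27 -> 49 -> 30 -> 33
Found: True
Comparisons: 4


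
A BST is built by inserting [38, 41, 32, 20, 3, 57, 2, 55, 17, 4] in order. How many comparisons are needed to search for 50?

Search path for 50: 38 -> 41 -> 57 -> 55
Found: False
Comparisons: 4


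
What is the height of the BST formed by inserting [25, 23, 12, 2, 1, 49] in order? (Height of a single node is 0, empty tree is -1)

Insertion order: [25, 23, 12, 2, 1, 49]
Tree (level-order array): [25, 23, 49, 12, None, None, None, 2, None, 1]
Compute height bottom-up (empty subtree = -1):
  height(1) = 1 + max(-1, -1) = 0
  height(2) = 1 + max(0, -1) = 1
  height(12) = 1 + max(1, -1) = 2
  height(23) = 1 + max(2, -1) = 3
  height(49) = 1 + max(-1, -1) = 0
  height(25) = 1 + max(3, 0) = 4
Height = 4


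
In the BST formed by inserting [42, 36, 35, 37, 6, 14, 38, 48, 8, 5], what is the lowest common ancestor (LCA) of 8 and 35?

Tree insertion order: [42, 36, 35, 37, 6, 14, 38, 48, 8, 5]
Tree (level-order array): [42, 36, 48, 35, 37, None, None, 6, None, None, 38, 5, 14, None, None, None, None, 8]
In a BST, the LCA of p=8, q=35 is the first node v on the
root-to-leaf path with p <= v <= q (go left if both < v, right if both > v).
Walk from root:
  at 42: both 8 and 35 < 42, go left
  at 36: both 8 and 35 < 36, go left
  at 35: 8 <= 35 <= 35, this is the LCA
LCA = 35


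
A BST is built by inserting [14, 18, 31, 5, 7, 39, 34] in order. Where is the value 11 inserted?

Starting tree (level order): [14, 5, 18, None, 7, None, 31, None, None, None, 39, 34]
Insertion path: 14 -> 5 -> 7
Result: insert 11 as right child of 7
Final tree (level order): [14, 5, 18, None, 7, None, 31, None, 11, None, 39, None, None, 34]


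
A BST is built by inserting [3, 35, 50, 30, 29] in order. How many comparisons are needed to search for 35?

Search path for 35: 3 -> 35
Found: True
Comparisons: 2


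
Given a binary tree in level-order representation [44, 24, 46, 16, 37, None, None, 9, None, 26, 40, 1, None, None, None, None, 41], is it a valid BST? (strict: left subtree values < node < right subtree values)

Level-order array: [44, 24, 46, 16, 37, None, None, 9, None, 26, 40, 1, None, None, None, None, 41]
Validate using subtree bounds (lo, hi): at each node, require lo < value < hi,
then recurse left with hi=value and right with lo=value.
Preorder trace (stopping at first violation):
  at node 44 with bounds (-inf, +inf): OK
  at node 24 with bounds (-inf, 44): OK
  at node 16 with bounds (-inf, 24): OK
  at node 9 with bounds (-inf, 16): OK
  at node 1 with bounds (-inf, 9): OK
  at node 37 with bounds (24, 44): OK
  at node 26 with bounds (24, 37): OK
  at node 40 with bounds (37, 44): OK
  at node 41 with bounds (40, 44): OK
  at node 46 with bounds (44, +inf): OK
No violation found at any node.
Result: Valid BST


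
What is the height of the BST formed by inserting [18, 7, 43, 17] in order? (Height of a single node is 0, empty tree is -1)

Insertion order: [18, 7, 43, 17]
Tree (level-order array): [18, 7, 43, None, 17]
Compute height bottom-up (empty subtree = -1):
  height(17) = 1 + max(-1, -1) = 0
  height(7) = 1 + max(-1, 0) = 1
  height(43) = 1 + max(-1, -1) = 0
  height(18) = 1 + max(1, 0) = 2
Height = 2


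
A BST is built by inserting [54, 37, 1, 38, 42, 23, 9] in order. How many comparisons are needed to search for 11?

Search path for 11: 54 -> 37 -> 1 -> 23 -> 9
Found: False
Comparisons: 5


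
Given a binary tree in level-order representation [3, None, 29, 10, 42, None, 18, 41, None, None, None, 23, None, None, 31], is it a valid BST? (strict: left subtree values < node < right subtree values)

Level-order array: [3, None, 29, 10, 42, None, 18, 41, None, None, None, 23, None, None, 31]
Validate using subtree bounds (lo, hi): at each node, require lo < value < hi,
then recurse left with hi=value and right with lo=value.
Preorder trace (stopping at first violation):
  at node 3 with bounds (-inf, +inf): OK
  at node 29 with bounds (3, +inf): OK
  at node 10 with bounds (3, 29): OK
  at node 18 with bounds (10, 29): OK
  at node 42 with bounds (29, +inf): OK
  at node 41 with bounds (29, 42): OK
  at node 23 with bounds (29, 41): VIOLATION
Node 23 violates its bound: not (29 < 23 < 41).
Result: Not a valid BST


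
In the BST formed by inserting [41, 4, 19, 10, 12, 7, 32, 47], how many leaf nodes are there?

Tree built from: [41, 4, 19, 10, 12, 7, 32, 47]
Tree (level-order array): [41, 4, 47, None, 19, None, None, 10, 32, 7, 12]
Rule: A leaf has 0 children.
Per-node child counts:
  node 41: 2 child(ren)
  node 4: 1 child(ren)
  node 19: 2 child(ren)
  node 10: 2 child(ren)
  node 7: 0 child(ren)
  node 12: 0 child(ren)
  node 32: 0 child(ren)
  node 47: 0 child(ren)
Matching nodes: [7, 12, 32, 47]
Count of leaf nodes: 4


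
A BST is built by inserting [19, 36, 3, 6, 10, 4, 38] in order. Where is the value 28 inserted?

Starting tree (level order): [19, 3, 36, None, 6, None, 38, 4, 10]
Insertion path: 19 -> 36
Result: insert 28 as left child of 36
Final tree (level order): [19, 3, 36, None, 6, 28, 38, 4, 10]


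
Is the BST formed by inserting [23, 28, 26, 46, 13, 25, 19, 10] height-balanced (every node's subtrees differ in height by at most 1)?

Tree (level-order array): [23, 13, 28, 10, 19, 26, 46, None, None, None, None, 25]
Definition: a tree is height-balanced if, at every node, |h(left) - h(right)| <= 1 (empty subtree has height -1).
Bottom-up per-node check:
  node 10: h_left=-1, h_right=-1, diff=0 [OK], height=0
  node 19: h_left=-1, h_right=-1, diff=0 [OK], height=0
  node 13: h_left=0, h_right=0, diff=0 [OK], height=1
  node 25: h_left=-1, h_right=-1, diff=0 [OK], height=0
  node 26: h_left=0, h_right=-1, diff=1 [OK], height=1
  node 46: h_left=-1, h_right=-1, diff=0 [OK], height=0
  node 28: h_left=1, h_right=0, diff=1 [OK], height=2
  node 23: h_left=1, h_right=2, diff=1 [OK], height=3
All nodes satisfy the balance condition.
Result: Balanced


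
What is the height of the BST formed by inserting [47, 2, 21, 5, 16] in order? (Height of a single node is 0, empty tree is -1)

Insertion order: [47, 2, 21, 5, 16]
Tree (level-order array): [47, 2, None, None, 21, 5, None, None, 16]
Compute height bottom-up (empty subtree = -1):
  height(16) = 1 + max(-1, -1) = 0
  height(5) = 1 + max(-1, 0) = 1
  height(21) = 1 + max(1, -1) = 2
  height(2) = 1 + max(-1, 2) = 3
  height(47) = 1 + max(3, -1) = 4
Height = 4


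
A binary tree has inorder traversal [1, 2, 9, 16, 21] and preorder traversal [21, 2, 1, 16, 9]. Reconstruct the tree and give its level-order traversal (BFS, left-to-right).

Inorder:  [1, 2, 9, 16, 21]
Preorder: [21, 2, 1, 16, 9]
Algorithm: preorder visits root first, so consume preorder in order;
for each root, split the current inorder slice at that value into
left-subtree inorder and right-subtree inorder, then recurse.
Recursive splits:
  root=21; inorder splits into left=[1, 2, 9, 16], right=[]
  root=2; inorder splits into left=[1], right=[9, 16]
  root=1; inorder splits into left=[], right=[]
  root=16; inorder splits into left=[9], right=[]
  root=9; inorder splits into left=[], right=[]
Reconstructed level-order: [21, 2, 1, 16, 9]


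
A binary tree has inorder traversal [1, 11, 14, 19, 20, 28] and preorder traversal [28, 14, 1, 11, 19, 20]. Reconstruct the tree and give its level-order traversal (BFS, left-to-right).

Inorder:  [1, 11, 14, 19, 20, 28]
Preorder: [28, 14, 1, 11, 19, 20]
Algorithm: preorder visits root first, so consume preorder in order;
for each root, split the current inorder slice at that value into
left-subtree inorder and right-subtree inorder, then recurse.
Recursive splits:
  root=28; inorder splits into left=[1, 11, 14, 19, 20], right=[]
  root=14; inorder splits into left=[1, 11], right=[19, 20]
  root=1; inorder splits into left=[], right=[11]
  root=11; inorder splits into left=[], right=[]
  root=19; inorder splits into left=[], right=[20]
  root=20; inorder splits into left=[], right=[]
Reconstructed level-order: [28, 14, 1, 19, 11, 20]


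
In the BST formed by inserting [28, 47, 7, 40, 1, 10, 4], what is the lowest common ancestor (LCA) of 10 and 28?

Tree insertion order: [28, 47, 7, 40, 1, 10, 4]
Tree (level-order array): [28, 7, 47, 1, 10, 40, None, None, 4]
In a BST, the LCA of p=10, q=28 is the first node v on the
root-to-leaf path with p <= v <= q (go left if both < v, right if both > v).
Walk from root:
  at 28: 10 <= 28 <= 28, this is the LCA
LCA = 28


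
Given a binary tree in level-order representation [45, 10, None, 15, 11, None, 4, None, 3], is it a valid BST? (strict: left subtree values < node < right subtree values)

Level-order array: [45, 10, None, 15, 11, None, 4, None, 3]
Validate using subtree bounds (lo, hi): at each node, require lo < value < hi,
then recurse left with hi=value and right with lo=value.
Preorder trace (stopping at first violation):
  at node 45 with bounds (-inf, +inf): OK
  at node 10 with bounds (-inf, 45): OK
  at node 15 with bounds (-inf, 10): VIOLATION
Node 15 violates its bound: not (-inf < 15 < 10).
Result: Not a valid BST


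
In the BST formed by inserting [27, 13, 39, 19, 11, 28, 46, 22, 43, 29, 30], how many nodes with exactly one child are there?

Tree built from: [27, 13, 39, 19, 11, 28, 46, 22, 43, 29, 30]
Tree (level-order array): [27, 13, 39, 11, 19, 28, 46, None, None, None, 22, None, 29, 43, None, None, None, None, 30]
Rule: These are nodes with exactly 1 non-null child.
Per-node child counts:
  node 27: 2 child(ren)
  node 13: 2 child(ren)
  node 11: 0 child(ren)
  node 19: 1 child(ren)
  node 22: 0 child(ren)
  node 39: 2 child(ren)
  node 28: 1 child(ren)
  node 29: 1 child(ren)
  node 30: 0 child(ren)
  node 46: 1 child(ren)
  node 43: 0 child(ren)
Matching nodes: [19, 28, 29, 46]
Count of nodes with exactly one child: 4


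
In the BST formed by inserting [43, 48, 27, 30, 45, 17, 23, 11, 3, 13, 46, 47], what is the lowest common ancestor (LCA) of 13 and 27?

Tree insertion order: [43, 48, 27, 30, 45, 17, 23, 11, 3, 13, 46, 47]
Tree (level-order array): [43, 27, 48, 17, 30, 45, None, 11, 23, None, None, None, 46, 3, 13, None, None, None, 47]
In a BST, the LCA of p=13, q=27 is the first node v on the
root-to-leaf path with p <= v <= q (go left if both < v, right if both > v).
Walk from root:
  at 43: both 13 and 27 < 43, go left
  at 27: 13 <= 27 <= 27, this is the LCA
LCA = 27


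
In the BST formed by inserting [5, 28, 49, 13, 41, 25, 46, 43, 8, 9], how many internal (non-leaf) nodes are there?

Tree built from: [5, 28, 49, 13, 41, 25, 46, 43, 8, 9]
Tree (level-order array): [5, None, 28, 13, 49, 8, 25, 41, None, None, 9, None, None, None, 46, None, None, 43]
Rule: An internal node has at least one child.
Per-node child counts:
  node 5: 1 child(ren)
  node 28: 2 child(ren)
  node 13: 2 child(ren)
  node 8: 1 child(ren)
  node 9: 0 child(ren)
  node 25: 0 child(ren)
  node 49: 1 child(ren)
  node 41: 1 child(ren)
  node 46: 1 child(ren)
  node 43: 0 child(ren)
Matching nodes: [5, 28, 13, 8, 49, 41, 46]
Count of internal (non-leaf) nodes: 7


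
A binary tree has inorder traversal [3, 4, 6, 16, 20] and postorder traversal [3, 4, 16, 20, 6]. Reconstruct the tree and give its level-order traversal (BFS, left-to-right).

Inorder:   [3, 4, 6, 16, 20]
Postorder: [3, 4, 16, 20, 6]
Algorithm: postorder visits root last, so walk postorder right-to-left;
each value is the root of the current inorder slice — split it at that
value, recurse on the right subtree first, then the left.
Recursive splits:
  root=6; inorder splits into left=[3, 4], right=[16, 20]
  root=20; inorder splits into left=[16], right=[]
  root=16; inorder splits into left=[], right=[]
  root=4; inorder splits into left=[3], right=[]
  root=3; inorder splits into left=[], right=[]
Reconstructed level-order: [6, 4, 20, 3, 16]


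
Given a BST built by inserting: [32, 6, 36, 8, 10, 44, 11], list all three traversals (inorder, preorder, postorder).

Tree insertion order: [32, 6, 36, 8, 10, 44, 11]
Tree (level-order array): [32, 6, 36, None, 8, None, 44, None, 10, None, None, None, 11]
Inorder (L, root, R): [6, 8, 10, 11, 32, 36, 44]
Preorder (root, L, R): [32, 6, 8, 10, 11, 36, 44]
Postorder (L, R, root): [11, 10, 8, 6, 44, 36, 32]


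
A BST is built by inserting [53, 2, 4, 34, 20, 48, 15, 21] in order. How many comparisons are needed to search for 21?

Search path for 21: 53 -> 2 -> 4 -> 34 -> 20 -> 21
Found: True
Comparisons: 6


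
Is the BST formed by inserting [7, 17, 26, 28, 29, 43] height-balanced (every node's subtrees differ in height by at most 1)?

Tree (level-order array): [7, None, 17, None, 26, None, 28, None, 29, None, 43]
Definition: a tree is height-balanced if, at every node, |h(left) - h(right)| <= 1 (empty subtree has height -1).
Bottom-up per-node check:
  node 43: h_left=-1, h_right=-1, diff=0 [OK], height=0
  node 29: h_left=-1, h_right=0, diff=1 [OK], height=1
  node 28: h_left=-1, h_right=1, diff=2 [FAIL (|-1-1|=2 > 1)], height=2
  node 26: h_left=-1, h_right=2, diff=3 [FAIL (|-1-2|=3 > 1)], height=3
  node 17: h_left=-1, h_right=3, diff=4 [FAIL (|-1-3|=4 > 1)], height=4
  node 7: h_left=-1, h_right=4, diff=5 [FAIL (|-1-4|=5 > 1)], height=5
Node 28 violates the condition: |-1 - 1| = 2 > 1.
Result: Not balanced


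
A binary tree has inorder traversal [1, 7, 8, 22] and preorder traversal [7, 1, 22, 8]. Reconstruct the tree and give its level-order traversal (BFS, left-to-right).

Inorder:  [1, 7, 8, 22]
Preorder: [7, 1, 22, 8]
Algorithm: preorder visits root first, so consume preorder in order;
for each root, split the current inorder slice at that value into
left-subtree inorder and right-subtree inorder, then recurse.
Recursive splits:
  root=7; inorder splits into left=[1], right=[8, 22]
  root=1; inorder splits into left=[], right=[]
  root=22; inorder splits into left=[8], right=[]
  root=8; inorder splits into left=[], right=[]
Reconstructed level-order: [7, 1, 22, 8]


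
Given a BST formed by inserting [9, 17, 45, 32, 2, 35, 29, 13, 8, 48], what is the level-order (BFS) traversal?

Tree insertion order: [9, 17, 45, 32, 2, 35, 29, 13, 8, 48]
Tree (level-order array): [9, 2, 17, None, 8, 13, 45, None, None, None, None, 32, 48, 29, 35]
BFS from the root, enqueuing left then right child of each popped node:
  queue [9] -> pop 9, enqueue [2, 17], visited so far: [9]
  queue [2, 17] -> pop 2, enqueue [8], visited so far: [9, 2]
  queue [17, 8] -> pop 17, enqueue [13, 45], visited so far: [9, 2, 17]
  queue [8, 13, 45] -> pop 8, enqueue [none], visited so far: [9, 2, 17, 8]
  queue [13, 45] -> pop 13, enqueue [none], visited so far: [9, 2, 17, 8, 13]
  queue [45] -> pop 45, enqueue [32, 48], visited so far: [9, 2, 17, 8, 13, 45]
  queue [32, 48] -> pop 32, enqueue [29, 35], visited so far: [9, 2, 17, 8, 13, 45, 32]
  queue [48, 29, 35] -> pop 48, enqueue [none], visited so far: [9, 2, 17, 8, 13, 45, 32, 48]
  queue [29, 35] -> pop 29, enqueue [none], visited so far: [9, 2, 17, 8, 13, 45, 32, 48, 29]
  queue [35] -> pop 35, enqueue [none], visited so far: [9, 2, 17, 8, 13, 45, 32, 48, 29, 35]
Result: [9, 2, 17, 8, 13, 45, 32, 48, 29, 35]


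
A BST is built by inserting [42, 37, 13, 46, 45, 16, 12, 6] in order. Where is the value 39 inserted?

Starting tree (level order): [42, 37, 46, 13, None, 45, None, 12, 16, None, None, 6]
Insertion path: 42 -> 37
Result: insert 39 as right child of 37
Final tree (level order): [42, 37, 46, 13, 39, 45, None, 12, 16, None, None, None, None, 6]


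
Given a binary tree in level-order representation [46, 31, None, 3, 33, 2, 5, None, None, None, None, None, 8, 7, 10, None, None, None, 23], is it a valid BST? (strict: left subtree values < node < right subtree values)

Level-order array: [46, 31, None, 3, 33, 2, 5, None, None, None, None, None, 8, 7, 10, None, None, None, 23]
Validate using subtree bounds (lo, hi): at each node, require lo < value < hi,
then recurse left with hi=value and right with lo=value.
Preorder trace (stopping at first violation):
  at node 46 with bounds (-inf, +inf): OK
  at node 31 with bounds (-inf, 46): OK
  at node 3 with bounds (-inf, 31): OK
  at node 2 with bounds (-inf, 3): OK
  at node 5 with bounds (3, 31): OK
  at node 8 with bounds (5, 31): OK
  at node 7 with bounds (5, 8): OK
  at node 10 with bounds (8, 31): OK
  at node 23 with bounds (10, 31): OK
  at node 33 with bounds (31, 46): OK
No violation found at any node.
Result: Valid BST


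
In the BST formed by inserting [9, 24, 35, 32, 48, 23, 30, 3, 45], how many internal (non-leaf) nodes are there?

Tree built from: [9, 24, 35, 32, 48, 23, 30, 3, 45]
Tree (level-order array): [9, 3, 24, None, None, 23, 35, None, None, 32, 48, 30, None, 45]
Rule: An internal node has at least one child.
Per-node child counts:
  node 9: 2 child(ren)
  node 3: 0 child(ren)
  node 24: 2 child(ren)
  node 23: 0 child(ren)
  node 35: 2 child(ren)
  node 32: 1 child(ren)
  node 30: 0 child(ren)
  node 48: 1 child(ren)
  node 45: 0 child(ren)
Matching nodes: [9, 24, 35, 32, 48]
Count of internal (non-leaf) nodes: 5


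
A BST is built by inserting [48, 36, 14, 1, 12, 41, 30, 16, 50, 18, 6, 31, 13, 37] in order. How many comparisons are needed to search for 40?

Search path for 40: 48 -> 36 -> 41 -> 37
Found: False
Comparisons: 4


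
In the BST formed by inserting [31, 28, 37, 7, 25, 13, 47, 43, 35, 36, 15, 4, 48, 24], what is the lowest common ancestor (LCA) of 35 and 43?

Tree insertion order: [31, 28, 37, 7, 25, 13, 47, 43, 35, 36, 15, 4, 48, 24]
Tree (level-order array): [31, 28, 37, 7, None, 35, 47, 4, 25, None, 36, 43, 48, None, None, 13, None, None, None, None, None, None, None, None, 15, None, 24]
In a BST, the LCA of p=35, q=43 is the first node v on the
root-to-leaf path with p <= v <= q (go left if both < v, right if both > v).
Walk from root:
  at 31: both 35 and 43 > 31, go right
  at 37: 35 <= 37 <= 43, this is the LCA
LCA = 37


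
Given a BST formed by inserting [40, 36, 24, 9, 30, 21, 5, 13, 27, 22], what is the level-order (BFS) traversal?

Tree insertion order: [40, 36, 24, 9, 30, 21, 5, 13, 27, 22]
Tree (level-order array): [40, 36, None, 24, None, 9, 30, 5, 21, 27, None, None, None, 13, 22]
BFS from the root, enqueuing left then right child of each popped node:
  queue [40] -> pop 40, enqueue [36], visited so far: [40]
  queue [36] -> pop 36, enqueue [24], visited so far: [40, 36]
  queue [24] -> pop 24, enqueue [9, 30], visited so far: [40, 36, 24]
  queue [9, 30] -> pop 9, enqueue [5, 21], visited so far: [40, 36, 24, 9]
  queue [30, 5, 21] -> pop 30, enqueue [27], visited so far: [40, 36, 24, 9, 30]
  queue [5, 21, 27] -> pop 5, enqueue [none], visited so far: [40, 36, 24, 9, 30, 5]
  queue [21, 27] -> pop 21, enqueue [13, 22], visited so far: [40, 36, 24, 9, 30, 5, 21]
  queue [27, 13, 22] -> pop 27, enqueue [none], visited so far: [40, 36, 24, 9, 30, 5, 21, 27]
  queue [13, 22] -> pop 13, enqueue [none], visited so far: [40, 36, 24, 9, 30, 5, 21, 27, 13]
  queue [22] -> pop 22, enqueue [none], visited so far: [40, 36, 24, 9, 30, 5, 21, 27, 13, 22]
Result: [40, 36, 24, 9, 30, 5, 21, 27, 13, 22]


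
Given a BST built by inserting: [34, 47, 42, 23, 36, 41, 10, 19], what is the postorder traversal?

Tree insertion order: [34, 47, 42, 23, 36, 41, 10, 19]
Tree (level-order array): [34, 23, 47, 10, None, 42, None, None, 19, 36, None, None, None, None, 41]
Postorder traversal: [19, 10, 23, 41, 36, 42, 47, 34]


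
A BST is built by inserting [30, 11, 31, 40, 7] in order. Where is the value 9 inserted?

Starting tree (level order): [30, 11, 31, 7, None, None, 40]
Insertion path: 30 -> 11 -> 7
Result: insert 9 as right child of 7
Final tree (level order): [30, 11, 31, 7, None, None, 40, None, 9]


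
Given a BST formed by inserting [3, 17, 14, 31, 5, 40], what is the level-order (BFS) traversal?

Tree insertion order: [3, 17, 14, 31, 5, 40]
Tree (level-order array): [3, None, 17, 14, 31, 5, None, None, 40]
BFS from the root, enqueuing left then right child of each popped node:
  queue [3] -> pop 3, enqueue [17], visited so far: [3]
  queue [17] -> pop 17, enqueue [14, 31], visited so far: [3, 17]
  queue [14, 31] -> pop 14, enqueue [5], visited so far: [3, 17, 14]
  queue [31, 5] -> pop 31, enqueue [40], visited so far: [3, 17, 14, 31]
  queue [5, 40] -> pop 5, enqueue [none], visited so far: [3, 17, 14, 31, 5]
  queue [40] -> pop 40, enqueue [none], visited so far: [3, 17, 14, 31, 5, 40]
Result: [3, 17, 14, 31, 5, 40]


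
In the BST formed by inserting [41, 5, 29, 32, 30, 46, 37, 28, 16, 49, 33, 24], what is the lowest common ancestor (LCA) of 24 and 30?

Tree insertion order: [41, 5, 29, 32, 30, 46, 37, 28, 16, 49, 33, 24]
Tree (level-order array): [41, 5, 46, None, 29, None, 49, 28, 32, None, None, 16, None, 30, 37, None, 24, None, None, 33]
In a BST, the LCA of p=24, q=30 is the first node v on the
root-to-leaf path with p <= v <= q (go left if both < v, right if both > v).
Walk from root:
  at 41: both 24 and 30 < 41, go left
  at 5: both 24 and 30 > 5, go right
  at 29: 24 <= 29 <= 30, this is the LCA
LCA = 29


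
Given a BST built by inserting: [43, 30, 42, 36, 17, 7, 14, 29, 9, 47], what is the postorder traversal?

Tree insertion order: [43, 30, 42, 36, 17, 7, 14, 29, 9, 47]
Tree (level-order array): [43, 30, 47, 17, 42, None, None, 7, 29, 36, None, None, 14, None, None, None, None, 9]
Postorder traversal: [9, 14, 7, 29, 17, 36, 42, 30, 47, 43]


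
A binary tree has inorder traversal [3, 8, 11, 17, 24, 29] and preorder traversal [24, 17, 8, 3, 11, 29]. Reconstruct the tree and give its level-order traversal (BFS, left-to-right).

Inorder:  [3, 8, 11, 17, 24, 29]
Preorder: [24, 17, 8, 3, 11, 29]
Algorithm: preorder visits root first, so consume preorder in order;
for each root, split the current inorder slice at that value into
left-subtree inorder and right-subtree inorder, then recurse.
Recursive splits:
  root=24; inorder splits into left=[3, 8, 11, 17], right=[29]
  root=17; inorder splits into left=[3, 8, 11], right=[]
  root=8; inorder splits into left=[3], right=[11]
  root=3; inorder splits into left=[], right=[]
  root=11; inorder splits into left=[], right=[]
  root=29; inorder splits into left=[], right=[]
Reconstructed level-order: [24, 17, 29, 8, 3, 11]


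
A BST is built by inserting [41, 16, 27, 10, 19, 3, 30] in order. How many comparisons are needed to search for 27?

Search path for 27: 41 -> 16 -> 27
Found: True
Comparisons: 3


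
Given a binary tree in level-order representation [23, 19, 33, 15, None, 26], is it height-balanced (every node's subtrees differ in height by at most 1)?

Tree (level-order array): [23, 19, 33, 15, None, 26]
Definition: a tree is height-balanced if, at every node, |h(left) - h(right)| <= 1 (empty subtree has height -1).
Bottom-up per-node check:
  node 15: h_left=-1, h_right=-1, diff=0 [OK], height=0
  node 19: h_left=0, h_right=-1, diff=1 [OK], height=1
  node 26: h_left=-1, h_right=-1, diff=0 [OK], height=0
  node 33: h_left=0, h_right=-1, diff=1 [OK], height=1
  node 23: h_left=1, h_right=1, diff=0 [OK], height=2
All nodes satisfy the balance condition.
Result: Balanced


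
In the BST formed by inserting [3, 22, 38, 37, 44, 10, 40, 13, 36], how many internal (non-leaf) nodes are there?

Tree built from: [3, 22, 38, 37, 44, 10, 40, 13, 36]
Tree (level-order array): [3, None, 22, 10, 38, None, 13, 37, 44, None, None, 36, None, 40]
Rule: An internal node has at least one child.
Per-node child counts:
  node 3: 1 child(ren)
  node 22: 2 child(ren)
  node 10: 1 child(ren)
  node 13: 0 child(ren)
  node 38: 2 child(ren)
  node 37: 1 child(ren)
  node 36: 0 child(ren)
  node 44: 1 child(ren)
  node 40: 0 child(ren)
Matching nodes: [3, 22, 10, 38, 37, 44]
Count of internal (non-leaf) nodes: 6


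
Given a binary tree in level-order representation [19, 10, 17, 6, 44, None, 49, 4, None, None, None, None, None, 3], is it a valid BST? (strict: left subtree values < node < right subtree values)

Level-order array: [19, 10, 17, 6, 44, None, 49, 4, None, None, None, None, None, 3]
Validate using subtree bounds (lo, hi): at each node, require lo < value < hi,
then recurse left with hi=value and right with lo=value.
Preorder trace (stopping at first violation):
  at node 19 with bounds (-inf, +inf): OK
  at node 10 with bounds (-inf, 19): OK
  at node 6 with bounds (-inf, 10): OK
  at node 4 with bounds (-inf, 6): OK
  at node 3 with bounds (-inf, 4): OK
  at node 44 with bounds (10, 19): VIOLATION
Node 44 violates its bound: not (10 < 44 < 19).
Result: Not a valid BST
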